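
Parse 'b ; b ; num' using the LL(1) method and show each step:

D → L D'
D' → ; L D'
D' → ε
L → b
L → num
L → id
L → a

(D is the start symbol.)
LL(1) parsing maintains a stack (initially the start symbol over $) and the input. At each step: if the stack top is a terminal, match it against the current input token; if it is a non-terminal N, replace it with the RHS of M[N, lookahead] (the unique production whose predict set contains the lookahead).

Stack is shown with the top on the left.

Stack     Input          Action
-------------------------------
D $       b ; b ; num $  output D → L D'
L D' $    b ; b ; num $  output L → b
b D' $    b ; b ; num $  match 'b'
D' $      ; b ; num $    output D' → ; L D'
; L D' $  ; b ; num $    match ';'
L D' $    b ; num $      output L → b
b D' $    b ; num $      match 'b'
D' $      ; num $        output D' → ; L D'
; L D' $  ; num $        match ';'
L D' $    num $          output L → num
num D' $  num $          match 'num'
D' $      $              output D' → ε
$         $              accept

The string is accepted.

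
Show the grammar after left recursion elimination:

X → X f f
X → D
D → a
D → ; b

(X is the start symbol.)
X → D X'
X' → f f X'
X' → ε
D → a
D → ; b

X is directly left-recursive. The standard transformation for
  A → A α₁ | ... | A α_m | β₁ | ... | β_n
is
  A  → β₁ A' | ... | β_n A'
  A' → α₁ A' | ... | α_m A' | ε

X → D becomes X → D X'
X → X f f becomes X' → f f X'
Add X' → ε

Productions for other non-terminals are unchanged:
  D → a
  D → ; b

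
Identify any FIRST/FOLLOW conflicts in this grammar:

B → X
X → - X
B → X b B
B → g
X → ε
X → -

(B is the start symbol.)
Nullable non-terminals: B, X.
FIRST sets used below: FIRST(X) = { '-', ε }

B: nullable alternative(s) B → X; FOLLOW(B) = { $ }
  B → X: FIRST \ {ε} = { '-' } — this is the only nullable alternative, skip
  B → X b B: FIRST \ {ε} = { '-', 'b' } — disjoint from FOLLOW(B)
  B → g: FIRST \ {ε} = { 'g' } — disjoint from FOLLOW(B)

X: nullable alternative(s) X → ε; FOLLOW(X) = { $, 'b' }
  X → - X: FIRST \ {ε} = { '-' } — disjoint from FOLLOW(X)
  X → ε: FIRST \ {ε} = { } — this is the only nullable alternative, skip
  X → -: FIRST \ {ε} = { '-' } — disjoint from FOLLOW(X)

No FIRST/FOLLOW conflicts found.

Answer: No FIRST/FOLLOW conflicts.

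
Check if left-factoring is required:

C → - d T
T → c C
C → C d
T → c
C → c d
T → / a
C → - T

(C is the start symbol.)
Left-factoring is needed when two productions for the same non-terminal
share a common prefix on the right-hand side.

Productions for C:
  C → - d T
  C → C d
  C → c d
  C → - T
Productions for T:
  T → c C
  T → c
  T → / a

Found common prefix '-' in productions for C
Found common prefix 'c' in productions for T

Answer: Yes, C has productions with common prefix '-'; T has productions with common prefix 'c'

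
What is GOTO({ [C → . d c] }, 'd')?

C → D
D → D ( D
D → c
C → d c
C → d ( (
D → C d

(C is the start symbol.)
{ [C → d . c] }

GOTO(I, 'd') = CLOSURE({ [A → αX.β] : [A → α.Xβ] ∈ I, X = 'd' })

Items with dot before 'd', with the dot advanced:
  [C → . d c] → [C → d . c]
Closure adds nothing (no advanced item has the dot before a non-terminal).

GOTO = { [C → d . c] }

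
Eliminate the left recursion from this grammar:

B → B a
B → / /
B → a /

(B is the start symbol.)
B → / / B'
B → a / B'
B' → a B'
B' → ε

B is directly left-recursive. The standard transformation for
  A → A α₁ | ... | A α_m | β₁ | ... | β_n
is
  A  → β₁ A' | ... | β_n A'
  A' → α₁ A' | ... | α_m A' | ε

B → / / becomes B → / / B'
B → a / becomes B → a / B'
B → B a becomes B' → a B'
Add B' → ε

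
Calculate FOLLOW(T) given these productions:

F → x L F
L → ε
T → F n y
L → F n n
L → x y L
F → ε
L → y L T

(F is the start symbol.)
To compute FOLLOW(T), find every occurrence of T on a right-hand side N → α T β: add FIRST(β) \ {ε}, and if β is empty or nullable also add FOLLOW(N). Iterate to a fixed point.

In L → y L T: T is at the end, add FOLLOW(L)

The FOLLOW sets referred to above (computed the same way, to a fixed point):
  FOLLOW(L) = { $, 'n', 'x' }

Taking the union: FOLLOW(T) = { $, 'n', 'x' }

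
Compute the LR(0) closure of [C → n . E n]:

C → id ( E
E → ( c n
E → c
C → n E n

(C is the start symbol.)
{ [C → n . E n], [E → . ( c n], [E → . c] }

Start with: [C → n . E n]
  [C → n . E n] has the dot before E: add [E → . ( c n], [E → . c]
No further items can be added.

CLOSURE = { [C → n . E n], [E → . ( c n], [E → . c] }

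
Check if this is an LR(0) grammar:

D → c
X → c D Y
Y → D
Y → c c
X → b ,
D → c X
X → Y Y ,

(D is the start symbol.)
No. Shift-reduce conflict between [D → c .] and [D → . c]

A grammar is LR(0) if no state in the canonical LR(0) collection has:
  - both a shift item (dot before a terminal) and a complete item (shift-reduce conflict), or
  - two or more complete items (reduce-reduce conflict; the accept item [D' → D .] counts as a complete item here).

Augment with D' → D and build the canonical LR(0) collection (I0 = CLOSURE({[D' → . D]}), then GOTO on every symbol after a dot until no new states appear). It has 15 states:
  I0: { [D → . c X], [D → . c], [D' → . D] }  — shift
  I1: { [D' → D .] }  — accept
  I2: { [D → . c X], [D → . c], [D → c . X], [D → c .], [X → . Y Y ,], [X → . b ,], [X → . c D Y], [Y → . D], [Y → . c c] }  — shift, reduce
  I3: { [Y → D .] }  — reduce
  I4: { [D → c X .] }  — reduce
  I5: { [D → . c X], [D → . c], [X → Y . Y ,], [Y → . D], [Y → . c c] }  — shift
  I6: { [X → b . ,] }  — shift
  I7: { [D → . c X], [D → . c], [D → c . X], [D → c .], [X → . Y Y ,], [X → . b ,], [X → . c D Y], [X → c . D Y], [Y → . D], [Y → . c c], [Y → c . c] }  — shift, reduce
  I8: { [D → . c X], [D → . c], [X → c D . Y], [Y → . D], [Y → . c c], [Y → D .] }  — shift, reduce
  I9: { [D → . c X], [D → . c], [D → c . X], [D → c .], [X → . Y Y ,], [X → . b ,], [X → . c D Y], [X → c . D Y], [Y → . D], [Y → . c c], [Y → c . c], [Y → c c .] }  — shift, 2 reduces
  I10: { [X → c D Y .] }  — reduce
  I11: { [D → . c X], [D → . c], [D → c . X], [D → c .], [X → . Y Y ,], [X → . b ,], [X → . c D Y], [Y → . D], [Y → . c c], [Y → c . c] }  — shift, reduce
  I12: { [X → b , .] }  — reduce
  I13: { [X → Y Y . ,] }  — shift
  I14: { [X → Y Y , .] }  — reduce

Conflict in state I2:
  Shift-reduce conflict between [D → c .] and [D → . c]
So the grammar is NOT LR(0).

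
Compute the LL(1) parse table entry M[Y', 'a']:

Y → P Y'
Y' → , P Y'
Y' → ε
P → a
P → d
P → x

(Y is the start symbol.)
To find M[Y', 'a'], we find productions for Y' where 'a' is in the predict set (PREDICT(N → α) = (FIRST(α) \ {ε}) ∪ (FOLLOW(N) if α ⇒* ε)).

Relevant sets:
  FOLLOW(Y') = { $ }

Y' → , P Y': PREDICT = { ',' }
Y' → ε: PREDICT = { $ }

M[Y', 'a'] is empty (no production applies)

Answer: Empty (error entry)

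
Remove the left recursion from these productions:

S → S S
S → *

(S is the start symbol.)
S is directly left-recursive. The standard transformation for
  A → A α₁ | ... | A α_m | β₁ | ... | β_n
is
  A  → β₁ A' | ... | β_n A'
  A' → α₁ A' | ... | α_m A' | ε

S → * becomes S → * S'
S → S S becomes S' → S S'
Add S' → ε

Resulting grammar:
S → * S'
S' → S S'
S' → ε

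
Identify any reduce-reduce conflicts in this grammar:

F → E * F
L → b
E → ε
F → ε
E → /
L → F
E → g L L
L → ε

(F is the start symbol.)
Yes — I0: [E → .] vs [F → .]; I4: [E → .] vs [F → .]; I6: [E → .] vs [F → .]; I9: [E → .] vs [F → .]

A reduce-reduce conflict occurs when an LR(0) state has two complete items [A → α .] and [B → β .] — both call for a reduction, and with no lookahead the parser cannot choose between them.

Augment with F' → F and build the canonical LR(0) collection (I0 = CLOSURE({[F' → . F]}), then GOTO on every symbol after a dot until no new states appear). It has 11 states:
  I0: { [E → . /], [E → . g L L], [E → .], [F → . E * F], [F → .], [F' → . F] }  — shift, 2 reduces
  I1: { [E → / .] }  — reduce
  I2: { [F → E . * F] }  — shift
  I3: { [F' → F .] }  — accept
  I4: { [E → . /], [E → . g L L], [E → .], [E → g . L L], [F → . E * F], [F → .], [L → . F], [L → . b], [L → .] }  — shift, 3 reduces
  I5: { [L → F .] }  — reduce
  I6: { [E → . /], [E → . g L L], [E → .], [E → g L . L], [F → . E * F], [F → .], [L → . F], [L → . b], [L → .] }  — shift, 3 reduces
  I7: { [L → b .] }  — reduce
  I8: { [E → g L L .] }  — reduce
  I9: { [E → . /], [E → . g L L], [E → .], [F → . E * F], [F → .], [F → E * . F] }  — shift, 2 reduces
  I10: { [F → E * F .] }  — reduce

I0 contains complete items [E → .], [F → .] — reduce-reduce conflict.
I4 contains complete items [E → .], [F → .], [L → .] — reduce-reduce conflict.
I6 contains complete items [E → .], [F → .], [L → .] — reduce-reduce conflict.
I9 contains complete items [E → .], [F → .] — reduce-reduce conflict.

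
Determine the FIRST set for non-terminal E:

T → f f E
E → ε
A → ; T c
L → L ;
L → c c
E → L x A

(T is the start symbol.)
{ 'c', ε }

To compute FIRST(E), examine every production with E on the left-hand side, reading each right-hand side left to right until a non-nullable symbol is reached.

FIRST sets of the other non-terminals involved (by the same procedure, iterated to a fixed point):
  FIRST(L) = { 'c' }

From E → ε:
  - ε-production, so ε ∈ FIRST(E)
From E → L x A:
  - L is a non-terminal: add FIRST(L) \ {ε} = { 'c' }
    L is not nullable, so stop

Collecting: FIRST(E) = { 'c', ε }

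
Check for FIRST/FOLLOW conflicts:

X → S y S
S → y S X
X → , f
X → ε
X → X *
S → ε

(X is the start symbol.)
Nullable non-terminals: S, X.
FIRST sets used below: FIRST(S) = { 'y', ε }, FIRST(X) = { '*', ',', 'y', ε }

S: nullable alternative(s) S → ε; FOLLOW(S) = { $, '*', ',', 'y' }
  S → y S X: FIRST \ {ε} = { 'y' } — overlaps FOLLOW(S) on { 'y' }: CONFLICT
  S → ε: FIRST \ {ε} = { } — this is the only nullable alternative, skip

X: nullable alternative(s) X → ε; FOLLOW(X) = { $, '*', ',', 'y' }
  X → S y S: FIRST \ {ε} = { 'y' } — overlaps FOLLOW(X) on { 'y' }: CONFLICT
  X → , f: FIRST \ {ε} = { ',' } — overlaps FOLLOW(X) on { ',' }: CONFLICT
  X → ε: FIRST \ {ε} = { } — this is the only nullable alternative, skip
  X → X *: FIRST \ {ε} = { '*', ',', 'y' } — overlaps FOLLOW(X) on { '*', ',', 'y' }: CONFLICT

So the grammar has 4 FIRST/FOLLOW conflicts (marked CONFLICT above).

Answer: Yes. X → S y S with FOLLOW(X) on { 'y' }; X → ',' f with FOLLOW(X) on { ',' }; X → X '*' with FOLLOW(X) on { '*', ',', 'y' }; S → y S X with FOLLOW(S) on { 'y' }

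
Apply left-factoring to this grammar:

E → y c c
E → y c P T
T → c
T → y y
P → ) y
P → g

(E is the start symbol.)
E → y c E'
E' → c
E' → P T
T → c
T → y y
P → ) y
P → g

Left-factoring transforms A → αβ₁ | αβ₂ into A → αA' and A' → β₁ | β₂
(α is the longest common prefix among the alternatives). Repeat until
no nonterminal has two alternatives with a common prefix.

Round 1: E has alternatives sharing prefix 'y c'. Introduce E': E → y c E'
  Add: E' → c
  Add: E' → P T

No remaining common prefixes — done.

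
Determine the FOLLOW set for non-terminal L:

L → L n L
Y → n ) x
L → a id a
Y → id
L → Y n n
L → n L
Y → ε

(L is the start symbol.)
{ $, 'n' }

To compute FOLLOW(L), find every occurrence of L on a right-hand side N → α L β: add FIRST(β) \ {ε}, and if β is empty or nullable also add FOLLOW(N). Iterate to a fixed point.

L is the start symbol, so $ ∈ FOLLOW(L).
In L → L n L: L is followed by n L, add FIRST(n L) \ {ε} = { 'n' }
In L → L n L: L is at the end; this adds FOLLOW(L) to itself — nothing new
In L → n L: L is at the end; this adds FOLLOW(L) to itself — nothing new

Taking the union: FOLLOW(L) = { $, 'n' }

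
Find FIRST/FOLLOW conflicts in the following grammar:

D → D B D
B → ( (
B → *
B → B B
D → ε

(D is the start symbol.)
Yes. D → D B D with FOLLOW(D) on { '(', '*' }

Nullable non-terminals: D.
FIRST sets used below: FIRST(D) = { '(', '*', ε }, FIRST(B) = { '(', '*' }

D: nullable alternative(s) D → ε; FOLLOW(D) = { $, '(', '*' }
  D → D B D: FIRST \ {ε} = { '(', '*' } — overlaps FOLLOW(D) on { '(', '*' }: CONFLICT
  D → ε: FIRST \ {ε} = { } — this is the only nullable alternative, skip

B has no nullable alternative, so no FIRST/FOLLOW check is needed there.

So the grammar has 1 FIRST/FOLLOW conflict (marked CONFLICT above).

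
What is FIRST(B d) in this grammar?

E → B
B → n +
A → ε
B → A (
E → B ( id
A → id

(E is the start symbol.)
FIRST sets of the non-terminals involved (from the grammar, by fixed-point iteration):
  FIRST(B) = { '(', 'id', 'n' }

To compute FIRST(B d), process the symbols left to right:
Symbol B is a non-terminal. Add FIRST(B) \ {ε} = { '(', 'id', 'n' }
B is not nullable (ε ∉ FIRST(B)), so stop here.
FIRST(B d) = { '(', 'id', 'n' }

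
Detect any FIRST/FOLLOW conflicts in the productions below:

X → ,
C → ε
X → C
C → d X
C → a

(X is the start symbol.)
No FIRST/FOLLOW conflicts.

A FIRST/FOLLOW conflict occurs when a non-terminal N has a nullable alternative N → β (β ⇒* ε) and another alternative N → α with FIRST(α) ∩ FOLLOW(N) ≠ ∅: on such a lookahead the parser cannot decide between expanding α and letting N vanish via β.

Nullable non-terminals: C, X.
FIRST sets used below: FIRST(C) = { 'a', 'd', ε }

C: nullable alternative(s) C → ε; FOLLOW(C) = { $ }
  C → ε: FIRST \ {ε} = { } — this is the only nullable alternative, skip
  C → d X: FIRST \ {ε} = { 'd' } — disjoint from FOLLOW(C)
  C → a: FIRST \ {ε} = { 'a' } — disjoint from FOLLOW(C)

X: nullable alternative(s) X → C; FOLLOW(X) = { $ }
  X → ,: FIRST \ {ε} = { ',' } — disjoint from FOLLOW(X)
  X → C: FIRST \ {ε} = { 'a', 'd' } — this is the only nullable alternative, skip

No FIRST/FOLLOW conflicts found.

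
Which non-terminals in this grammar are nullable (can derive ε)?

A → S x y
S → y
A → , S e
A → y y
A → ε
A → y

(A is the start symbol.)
{ 'A' }

ε-productions: A → ε
So A is immediately nullable.
No further non-terminal can be added: every production for the remaining non-terminals contains a terminal or a non-nullable non-terminal.
Nullable = { 'A' }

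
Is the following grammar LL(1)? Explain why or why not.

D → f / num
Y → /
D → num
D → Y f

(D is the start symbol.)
Yes, the grammar is LL(1).

Relevant sets:
  FIRST(Y) = { '/' }

For D:
  PREDICT(D → f '/' num) = { 'f' }
  PREDICT(D → num) = { 'num' }
  PREDICT(D → Y f) = { '/' }
Y has a single production, so nothing to check there.

All predict sets are disjoint. The grammar IS LL(1).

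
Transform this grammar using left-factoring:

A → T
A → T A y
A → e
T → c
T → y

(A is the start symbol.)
A → T A'
A' → ε
A' → A y
A → e
T → c
T → y

Left-factoring transforms A → αβ₁ | αβ₂ into A → αA' and A' → β₁ | β₂
(α is the longest common prefix among the alternatives). Repeat until
no nonterminal has two alternatives with a common prefix.

Round 1: A has alternatives sharing prefix 'T'. Introduce A': A → T A'
  Add: A' → ε
  Add: A' → A y

No remaining common prefixes — done.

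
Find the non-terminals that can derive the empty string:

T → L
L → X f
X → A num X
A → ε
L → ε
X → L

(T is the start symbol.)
{ 'A', 'L', 'T', 'X' }

A non-terminal is nullable if it can derive ε (the empty string): either it has an ε-production, or it has a production whose right-hand side consists entirely of nullable non-terminals.

ε-productions: A → ε, L → ε
So A, L are immediately nullable.
T → L: every symbol on the right is nullable, so T is nullable too.
X → L: every symbol on the right is nullable, so X is nullable too.
Every non-terminal is now nullable.
Nullable = { 'A', 'L', 'T', 'X' }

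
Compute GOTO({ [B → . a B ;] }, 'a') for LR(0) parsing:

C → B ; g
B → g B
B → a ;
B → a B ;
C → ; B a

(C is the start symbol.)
{ [B → . a ;], [B → . a B ;], [B → . g B], [B → a . B ;] }

GOTO(I, 'a') = CLOSURE({ [A → αX.β] : [A → α.Xβ] ∈ I, X = 'a' })

Items with dot before 'a', with the dot advanced:
  [B → . a B ;] → [B → a . B ;]
Closure of the advanced items:
  [B → a . B ;] has the dot before B: add [B → . g B], [B → . a ;], [B → . a B ;]

GOTO = { [B → . a ;], [B → . a B ;], [B → . g B], [B → a . B ;] }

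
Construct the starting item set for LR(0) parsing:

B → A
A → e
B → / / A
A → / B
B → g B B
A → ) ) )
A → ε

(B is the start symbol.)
First, augment the grammar with B' → B
I₀ = CLOSURE({ [B' → . B] }):
  [B' → . B] has the dot before B: add [B → . A], [B → . / / A], [B → . g B B]
  [B → . A] has the dot before A: add [A → . e], [A → . / B], [A → . ) ) )], [A → .]
No further items can be added.

I₀ = { [A → . ) ) )], [A → . / B], [A → . e], [A → .], [B → . / / A], [B → . A], [B → . g B B], [B' → . B] }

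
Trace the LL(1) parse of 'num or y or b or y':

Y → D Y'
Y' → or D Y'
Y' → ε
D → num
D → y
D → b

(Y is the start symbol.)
LL(1) parsing maintains a stack (initially the start symbol over $) and the input. At each step: if the stack top is a terminal, match it against the current input token; if it is a non-terminal N, replace it with the RHS of M[N, lookahead] (the unique production whose predict set contains the lookahead).

Stack is shown with the top on the left.

Stack      Input                 Action
---------------------------------------
Y $        num or y or b or y $  output Y → D Y'
D Y' $     num or y or b or y $  output D → num
num Y' $   num or y or b or y $  match 'num'
Y' $       or y or b or y $      output Y' → or D Y'
or D Y' $  or y or b or y $      match 'or'
D Y' $     y or b or y $         output D → y
y Y' $     y or b or y $         match 'y'
Y' $       or b or y $           output Y' → or D Y'
or D Y' $  or b or y $           match 'or'
D Y' $     b or y $              output D → b
b Y' $     b or y $              match 'b'
Y' $       or y $                output Y' → or D Y'
or D Y' $  or y $                match 'or'
D Y' $     y $                   output D → y
y Y' $     y $                   match 'y'
Y' $       $                     output Y' → ε
$          $                     accept

The string is accepted.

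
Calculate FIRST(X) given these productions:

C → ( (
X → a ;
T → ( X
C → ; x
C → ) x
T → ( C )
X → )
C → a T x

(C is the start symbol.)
From X → a ;:
  - a is a terminal: add 'a' and stop
From X → ):
  - ')' is a terminal: add ')' and stop

Collecting: FIRST(X) = { ')', 'a' }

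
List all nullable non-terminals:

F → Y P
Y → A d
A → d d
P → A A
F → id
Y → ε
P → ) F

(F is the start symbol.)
A non-terminal is nullable if it can derive ε (the empty string): either it has an ε-production, or it has a production whose right-hand side consists entirely of nullable non-terminals.

ε-productions: Y → ε
So Y is immediately nullable.
No further non-terminal can be added: every production for the remaining non-terminals contains a terminal or a non-nullable non-terminal.
Nullable = { 'Y' }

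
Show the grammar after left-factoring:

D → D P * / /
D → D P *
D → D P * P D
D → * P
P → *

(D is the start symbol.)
Left-factoring transforms A → αβ₁ | αβ₂ into A → αA' and A' → β₁ | β₂
(α is the longest common prefix among the alternatives). Repeat until
no nonterminal has two alternatives with a common prefix.

Round 1: D has alternatives sharing prefix 'D P *'. Introduce D': D → D P * D'
  Add: D' → / /
  Add: D' → ε
  Add: D' → P D

No remaining common prefixes — done.

Resulting grammar:
D → D P * D'
D' → / /
D' → ε
D' → P D
D → * P
P → *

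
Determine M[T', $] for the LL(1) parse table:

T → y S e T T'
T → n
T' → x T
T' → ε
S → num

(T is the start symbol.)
T' → ε

To find M[T', $], we find productions for T' where $ is in the predict set (PREDICT(N → α) = (FIRST(α) \ {ε}) ∪ (FOLLOW(N) if α ⇒* ε)).

Relevant sets:
  FOLLOW(T') = { $, 'x' }

T' → x T: PREDICT = { 'x' }
T' → ε: PREDICT = { $, 'x' }
  $ is in predict set, so this production goes in M[T', $]

M[T', $] = T' → ε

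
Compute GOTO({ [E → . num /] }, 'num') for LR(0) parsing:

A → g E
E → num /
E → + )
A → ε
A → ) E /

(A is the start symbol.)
GOTO(I, 'num') = CLOSURE({ [A → αX.β] : [A → α.Xβ] ∈ I, X = 'num' })

Items with dot before 'num', with the dot advanced:
  [E → . num /] → [E → num . /]
Closure adds nothing (no advanced item has the dot before a non-terminal).

GOTO = { [E → num . /] }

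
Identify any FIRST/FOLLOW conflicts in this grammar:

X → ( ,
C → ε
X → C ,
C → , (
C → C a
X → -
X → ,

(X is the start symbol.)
Nullable non-terminals: C.
FIRST sets used below: FIRST(C) = { ',', 'a', ε }

C: nullable alternative(s) C → ε; FOLLOW(C) = { ',', 'a' }
  C → ε: FIRST \ {ε} = { } — this is the only nullable alternative, skip
  C → , (: FIRST \ {ε} = { ',' } — overlaps FOLLOW(C) on { ',' }: CONFLICT
  C → C a: FIRST \ {ε} = { ',', 'a' } — overlaps FOLLOW(C) on { ',', 'a' }: CONFLICT

X has no nullable alternative, so no FIRST/FOLLOW check is needed there.

So the grammar has 2 FIRST/FOLLOW conflicts (marked CONFLICT above).

Answer: Yes. C → ',' '(' with FOLLOW(C) on { ',' }; C → C a with FOLLOW(C) on { ',', 'a' }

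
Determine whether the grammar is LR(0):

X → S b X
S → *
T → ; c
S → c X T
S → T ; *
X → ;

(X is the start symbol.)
No. Shift-reduce conflict between [X → ; .] and [T → ; . c]

Augment with X' → X and build the canonical LR(0) collection (I0 = CLOSURE({[X' → . X]}), then GOTO on every symbol after a dot until no new states appear). It has 15 states:
  I0: { [S → . *], [S → . T ; *], [S → . c X T], [T → . ; c], [X → . ;], [X → . S b X], [X' → . X] }  — shift
  I1: { [S → * .] }  — reduce
  I2: { [T → ; . c], [X → ; .] }  — shift, reduce
  I3: { [X → S . b X] }  — shift
  I4: { [S → T . ; *] }  — shift
  I5: { [X' → X .] }  — accept
  I6: { [S → . *], [S → . T ; *], [S → . c X T], [S → c . X T], [T → . ; c], [X → . ;], [X → . S b X] }  — shift
  I7: { [S → c X . T], [T → . ; c] }  — shift
  I8: { [T → ; . c] }  — shift
  I9: { [S → c X T .] }  — reduce
  I10: { [T → ; c .] }  — reduce
  I11: { [S → T ; . *] }  — shift
  I12: { [S → T ; * .] }  — reduce
  I13: { [S → . *], [S → . T ; *], [S → . c X T], [T → . ; c], [X → . ;], [X → . S b X], [X → S b . X] }  — shift
  I14: { [X → S b X .] }  — reduce

Conflict in state I2:
  Shift-reduce conflict between [X → ; .] and [T → ; . c]
So the grammar is NOT LR(0).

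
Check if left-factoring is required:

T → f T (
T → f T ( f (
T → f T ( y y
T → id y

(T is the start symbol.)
Left-factoring is needed when two productions for the same non-terminal
share a common prefix on the right-hand side.

Productions for T:
  T → f T (
  T → f T ( f (
  T → f T ( y y
  T → id y

Found common prefix 'f T (' in productions for T

Answer: Yes, T has productions with common prefix 'f T ('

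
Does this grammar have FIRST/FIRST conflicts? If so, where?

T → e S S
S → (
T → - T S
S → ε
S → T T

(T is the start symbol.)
FIRST sets of the non-terminals at (or reachable through a nullable prefix from) the front of some alternative:
  FIRST(T) = { '-', 'e' }

Productions for T:
  T → e S S: FIRST = { 'e' }
  T → - T S: FIRST = { '-' }
Productions for S:
  S → (: FIRST = { '(' }
  S → ε: FIRST = { ε }
  S → T T: FIRST = { '-', 'e' }

All alternatives of each non-terminal have pairwise disjoint FIRST sets.

Answer: No FIRST/FIRST conflicts.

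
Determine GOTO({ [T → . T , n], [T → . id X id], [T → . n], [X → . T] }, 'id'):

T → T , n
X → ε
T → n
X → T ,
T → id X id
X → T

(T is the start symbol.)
GOTO(I, 'id') = CLOSURE({ [A → αX.β] : [A → α.Xβ] ∈ I, X = 'id' })

Items with dot before 'id', with the dot advanced:
  [T → . id X id] → [T → id . X id]
Closure of the advanced items:
  [T → id . X id] has the dot before X: add [X → .], [X → . T ,], [X → . T]
  [X → . T ,] has the dot before T: add [T → . T , n], [T → . n], [T → . id X id]

GOTO = { [T → . T , n], [T → . id X id], [T → . n], [T → id . X id], [X → . T ,], [X → . T], [X → .] }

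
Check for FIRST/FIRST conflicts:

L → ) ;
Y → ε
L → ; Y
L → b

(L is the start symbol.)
Productions for L:
  L → ) ;: FIRST = { ')' }
  L → ; Y: FIRST = { ';' }
  L → b: FIRST = { 'b' }
Y has only one production, so no FIRST/FIRST conflict is possible there.

All alternatives of each non-terminal have pairwise disjoint FIRST sets.

Answer: No FIRST/FIRST conflicts.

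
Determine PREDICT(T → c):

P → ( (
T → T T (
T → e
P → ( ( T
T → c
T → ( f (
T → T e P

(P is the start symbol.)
PREDICT(T → c) = (FIRST(RHS) \ {ε}) ∪ (FOLLOW(T) if ε ∈ FIRST(RHS), i.e. RHS ⇒* ε)
FIRST(c) = { 'c' }
ε ∉ FIRST(c), so FOLLOW(T) is not added.
PREDICT(T → c) = { 'c' }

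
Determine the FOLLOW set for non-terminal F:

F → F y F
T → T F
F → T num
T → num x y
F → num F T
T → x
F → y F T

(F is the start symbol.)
{ $, 'num', 'x', 'y' }

To compute FOLLOW(F), find every occurrence of F on a right-hand side N → α F β: add FIRST(β) \ {ε}, and if β is empty or nullable also add FOLLOW(N). Iterate to a fixed point.

F is the start symbol, so $ ∈ FOLLOW(F).
In F → F y F: F is followed by y F, add FIRST(y F) \ {ε} = { 'y' }
In F → F y F: F is at the end; this adds FOLLOW(F) to itself — nothing new
In T → T F: F is at the end, add FOLLOW(T)
In F → num F T: F is followed by T, add FIRST(T) \ {ε} = { 'num', 'x' }
In F → y F T: F is followed by T, add FIRST(T) \ {ε} = { 'num', 'x' }

The FOLLOW sets referred to above (computed the same way, to a fixed point):
  FOLLOW(T) = { $, 'num', 'x', 'y' }

Taking the union: FOLLOW(F) = { $, 'num', 'x', 'y' }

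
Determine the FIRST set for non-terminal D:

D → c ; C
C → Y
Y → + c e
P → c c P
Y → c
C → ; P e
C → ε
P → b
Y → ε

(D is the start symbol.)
{ 'c' }

From D → c ; C:
  - c is a terminal: add 'c' and stop

Collecting: FIRST(D) = { 'c' }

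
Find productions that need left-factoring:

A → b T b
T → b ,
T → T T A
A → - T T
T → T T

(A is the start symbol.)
Yes, T has productions with common prefix 'T T'

Left-factoring is needed when two productions for the same non-terminal
share a common prefix on the right-hand side.

Productions for A:
  A → b T b
  A → - T T
Productions for T:
  T → b ,
  T → T T A
  T → T T

Found common prefix 'T T' in productions for T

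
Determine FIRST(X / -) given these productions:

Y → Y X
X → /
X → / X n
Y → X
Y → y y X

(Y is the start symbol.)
FIRST sets of the non-terminals involved (from the grammar, by fixed-point iteration):
  FIRST(X) = { '/' }

To compute FIRST(X / -), process the symbols left to right:
Symbol X is a non-terminal. Add FIRST(X) \ {ε} = { '/' }
X is not nullable (ε ∉ FIRST(X)), so stop here.
FIRST(X / -) = { '/' }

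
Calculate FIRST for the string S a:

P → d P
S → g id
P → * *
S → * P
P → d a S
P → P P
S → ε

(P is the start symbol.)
{ '*', 'a', 'g' }

FIRST sets of the non-terminals involved (from the grammar, by fixed-point iteration):
  FIRST(S) = { '*', 'g', ε }

To compute FIRST(S a), process the symbols left to right:
Symbol S is a non-terminal. Add FIRST(S) \ {ε} = { '*', 'g' }
S is nullable (ε ∈ FIRST(S)), continue to the next symbol.
Symbol a is a terminal. Add 'a' and stop.
FIRST(S a) = { '*', 'a', 'g' }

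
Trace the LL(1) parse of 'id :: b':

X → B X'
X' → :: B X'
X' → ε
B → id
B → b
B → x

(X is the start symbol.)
LL(1) parsing maintains a stack (initially the start symbol over $) and the input. At each step: if the stack top is a terminal, match it against the current input token; if it is a non-terminal N, replace it with the RHS of M[N, lookahead] (the unique production whose predict set contains the lookahead).

Stack is shown with the top on the left.

Stack      Input      Action
----------------------------
X $        id :: b $  output X → B X'
B X' $     id :: b $  output B → id
id X' $    id :: b $  match 'id'
X' $       :: b $     output X' → :: B X'
:: B X' $  :: b $     match '::'
B X' $     b $        output B → b
b X' $     b $        match 'b'
X' $       $          output X' → ε
$          $          accept

The string is accepted.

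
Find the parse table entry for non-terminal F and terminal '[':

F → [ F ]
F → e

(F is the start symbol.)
F → [ F ]

To find M[F, '['], we find productions for F where '[' is in the predict set (PREDICT(N → α) = (FIRST(α) \ {ε}) ∪ (FOLLOW(N) if α ⇒* ε)).

F → [ F ]: PREDICT = { '[' }
  '[' is in predict set, so this production goes in M[F, '[']
F → e: PREDICT = { 'e' }

M[F, '['] = F → [ F ]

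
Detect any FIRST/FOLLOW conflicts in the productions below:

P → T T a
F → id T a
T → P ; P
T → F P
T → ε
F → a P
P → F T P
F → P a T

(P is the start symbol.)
Nullable non-terminals: T.
FIRST sets used below: FIRST(P) = { 'a', 'id' }, FIRST(F) = { 'a', 'id' }

T: nullable alternative(s) T → ε; FOLLOW(T) = { 'a', 'id' }
  T → P ; P: FIRST \ {ε} = { 'a', 'id' } — overlaps FOLLOW(T) on { 'a', 'id' }: CONFLICT
  T → F P: FIRST \ {ε} = { 'a', 'id' } — overlaps FOLLOW(T) on { 'a', 'id' }: CONFLICT
  T → ε: FIRST \ {ε} = { } — this is the only nullable alternative, skip

F, P have no nullable alternative, so no FIRST/FOLLOW check is needed there.

So the grammar has 2 FIRST/FOLLOW conflicts (marked CONFLICT above).

Answer: Yes. T → P ';' P with FOLLOW(T) on { 'a', 'id' }; T → F P with FOLLOW(T) on { 'a', 'id' }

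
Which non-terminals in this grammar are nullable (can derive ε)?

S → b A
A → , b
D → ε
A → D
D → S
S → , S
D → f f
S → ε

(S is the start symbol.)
A non-terminal is nullable if it can derive ε (the empty string): either it has an ε-production, or it has a production whose right-hand side consists entirely of nullable non-terminals.

ε-productions: D → ε, S → ε
So D, S are immediately nullable.
A → D: every symbol on the right is nullable, so A is nullable too.
Every non-terminal is now nullable.
Nullable = { 'A', 'D', 'S' }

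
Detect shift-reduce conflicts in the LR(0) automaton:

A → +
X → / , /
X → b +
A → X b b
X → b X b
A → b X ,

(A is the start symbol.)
No shift-reduce conflicts

A shift-reduce conflict occurs when an LR(0) state has both:
  - a complete (reduce) item [A → α .] (dot at the end), and
  - a shift item [B → β . c γ] (dot before a terminal).

Augment with A' → A and build the canonical LR(0) collection (I0 = CLOSURE({[A' → . A]}), then GOTO on every symbol after a dot until no new states appear). It has 16 states:
  I0: { [A → . +], [A → . X b b], [A → . b X ,], [A' → . A], [X → . / , /], [X → . b +], [X → . b X b] }  — shift
  I1: { [A → + .] }  — reduce
  I2: { [X → / . , /] }  — shift
  I3: { [A' → A .] }  — accept
  I4: { [A → X . b b] }  — shift
  I5: { [A → b . X ,], [X → . / , /], [X → . b +], [X → . b X b], [X → b . +], [X → b . X b] }  — shift
  I6: { [X → b + .] }  — reduce
  I7: { [A → b X . ,], [X → b X . b] }  — shift
  I8: { [X → . / , /], [X → . b +], [X → . b X b], [X → b . +], [X → b . X b] }  — shift
  I9: { [X → b X . b] }  — shift
  I10: { [X → b X b .] }  — reduce
  I11: { [A → b X , .] }  — reduce
  I12: { [A → X b . b] }  — shift
  I13: { [A → X b b .] }  — reduce
  I14: { [X → / , . /] }  — shift
  I15: { [X → / , / .] }  — reduce

No state contains both a complete item and a shift item.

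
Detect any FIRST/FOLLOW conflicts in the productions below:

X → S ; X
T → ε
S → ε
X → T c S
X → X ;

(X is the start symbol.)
No FIRST/FOLLOW conflicts.

A FIRST/FOLLOW conflict occurs when a non-terminal N has a nullable alternative N → β (β ⇒* ε) and another alternative N → α with FIRST(α) ∩ FOLLOW(N) ≠ ∅: on such a lookahead the parser cannot decide between expanding α and letting N vanish via β.

Nullable non-terminals: S, T.
S has a nullable alternative but only one production, so nothing to check.
T has a nullable alternative but only one production, so nothing to check.

X has no nullable alternative, so no FIRST/FOLLOW check is needed there.

No FIRST/FOLLOW conflicts found.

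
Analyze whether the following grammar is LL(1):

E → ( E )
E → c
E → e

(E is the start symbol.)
For E:
  PREDICT(E → '(' E ')') = { '(' }
  PREDICT(E → c) = { 'c' }
  PREDICT(E → e) = { 'e' }

All predict sets are disjoint. The grammar IS LL(1).

Answer: Yes, the grammar is LL(1).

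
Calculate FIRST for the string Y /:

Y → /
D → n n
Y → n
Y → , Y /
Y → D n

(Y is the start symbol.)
{ ',', '/', 'n' }

FIRST sets of the non-terminals involved (from the grammar, by fixed-point iteration):
  FIRST(Y) = { ',', '/', 'n' }

To compute FIRST(Y /), process the symbols left to right:
Symbol Y is a non-terminal. Add FIRST(Y) \ {ε} = { ',', '/', 'n' }
Y is not nullable (ε ∉ FIRST(Y)), so stop here.
FIRST(Y /) = { ',', '/', 'n' }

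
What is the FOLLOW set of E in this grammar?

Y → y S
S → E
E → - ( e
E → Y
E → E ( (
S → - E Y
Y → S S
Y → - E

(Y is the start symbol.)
In S → E: E is at the end, add FOLLOW(S)
In E → E ( (: E is followed by '(' '(', add FIRST('(' '(') \ {ε} = { '(' }
In S → - E Y: E is followed by Y, add FIRST(Y) \ {ε} = { '-', 'y' }
In Y → - E: E is at the end, add FOLLOW(Y)

The FOLLOW sets referred to above (computed the same way, to a fixed point):
  FOLLOW(S) = { $, '(', '-', 'y' }
  FOLLOW(Y) = { $, '(', '-', 'y' }

Taking the union: FOLLOW(E) = { $, '(', '-', 'y' }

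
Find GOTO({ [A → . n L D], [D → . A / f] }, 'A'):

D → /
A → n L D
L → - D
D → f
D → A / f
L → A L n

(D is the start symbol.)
{ [D → A . / f] }

GOTO(I, 'A') = CLOSURE({ [A → αX.β] : [A → α.Xβ] ∈ I, X = 'A' })

Items with dot before 'A', with the dot advanced:
  [D → . A / f] → [D → A . / f]
Closure adds nothing (no advanced item has the dot before a non-terminal).

GOTO = { [D → A . / f] }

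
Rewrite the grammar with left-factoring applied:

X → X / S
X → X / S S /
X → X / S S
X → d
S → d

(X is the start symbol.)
Left-factoring transforms A → αβ₁ | αβ₂ into A → αA' and A' → β₁ | β₂
(α is the longest common prefix among the alternatives). Repeat until
no nonterminal has two alternatives with a common prefix.

Round 1: X has alternatives sharing prefix 'X / S'. Introduce X': X → X / S X'
  Add: X' → ε
  Add: X' → S /
  Add: X' → S

Round 2: X' has alternatives sharing prefix 'S'. Introduce X'': X' → S X''
  Add: X'' → /
  Add: X'' → ε

No remaining common prefixes — done.

Resulting grammar:
X → X / S X'
X' → ε
X' → S X''
X'' → /
X'' → ε
X → d
S → d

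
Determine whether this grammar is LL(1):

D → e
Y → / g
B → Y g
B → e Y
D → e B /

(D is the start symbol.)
A grammar is LL(1) if for each non-terminal N with multiple productions, the predict sets of those productions are pairwise disjoint, where PREDICT(N → α) = (FIRST(α) \ {ε}) ∪ (FOLLOW(N) if α ⇒* ε).

Relevant sets:
  FIRST(Y) = { '/' }

For D:
  PREDICT(D → e) = { 'e' }
  PREDICT(D → e B '/') = { 'e' }
For B:
  PREDICT(B → Y g) = { '/' }
  PREDICT(B → e Y) = { 'e' }
Y has a single production, so nothing to check there.

Conflict found: Predict set conflict for D: { 'e' }
The grammar is NOT LL(1).

Answer: No. Predict set conflict for D: { 'e' }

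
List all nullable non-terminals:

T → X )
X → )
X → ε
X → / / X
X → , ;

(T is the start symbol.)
{ 'X' }

A non-terminal is nullable if it can derive ε (the empty string): either it has an ε-production, or it has a production whose right-hand side consists entirely of nullable non-terminals.

ε-productions: X → ε
So X is immediately nullable.
No further non-terminal can be added: every production for the remaining non-terminals contains a terminal or a non-nullable non-terminal.
Nullable = { 'X' }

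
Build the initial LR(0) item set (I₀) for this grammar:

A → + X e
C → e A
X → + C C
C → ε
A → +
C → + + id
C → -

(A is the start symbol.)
First, augment the grammar with A' → A
I₀ = CLOSURE({ [A' → . A] }):
  [A' → . A] has the dot before A: add [A → . + X e], [A → . +]
No further items can be added.

I₀ = { [A → . + X e], [A → . +], [A' → . A] }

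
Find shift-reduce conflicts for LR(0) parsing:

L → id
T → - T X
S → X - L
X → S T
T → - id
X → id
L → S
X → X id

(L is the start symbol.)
A shift-reduce conflict occurs when an LR(0) state has both:
  - a complete (reduce) item [A → α .] (dot at the end), and
  - a shift item [B → β . c γ] (dot before a terminal).

Augment with L' → L and build the canonical LR(0) collection (I0 = CLOSURE({[L' → . L]}), then GOTO on every symbol after a dot until no new states appear). It has 15 states:
  I0: { [L → . S], [L → . id], [L' → . L], [S → . X - L], [X → . S T], [X → . X id], [X → . id] }  — shift
  I1: { [L' → L .] }  — accept
  I2: { [L → S .], [T → . - T X], [T → . - id], [X → S . T] }  — shift, reduce
  I3: { [S → X . - L], [X → X . id] }  — shift
  I4: { [L → id .], [X → id .] }  — 2 reduces
  I5: { [L → . S], [L → . id], [S → . X - L], [S → X - . L], [X → . S T], [X → . X id], [X → . id] }  — shift
  I6: { [X → X id .] }  — reduce
  I7: { [S → X - L .] }  — reduce
  I8: { [T → - . T X], [T → - . id], [T → . - T X], [T → . - id] }  — shift
  I9: { [X → S T .] }  — reduce
  I10: { [S → . X - L], [T → - T . X], [X → . S T], [X → . X id], [X → . id] }  — shift
  I11: { [T → - id .] }  — reduce
  I12: { [T → . - T X], [T → . - id], [X → S . T] }  — shift
  I13: { [S → X . - L], [T → - T X .], [X → X . id] }  — shift, reduce
  I14: { [X → id .] }  — reduce

I2 contains reduce item [L → S .] and shift items [T → . - T X], [T → . - id] — shift-reduce conflict.
I13 contains reduce item [T → - T X .] and shift items [S → X . - L], [X → X . id] — shift-reduce conflict.

Answer: Yes — I2: [L → S .] vs [T → . - T X]; I13: [T → - T X .] vs [S → X . - L]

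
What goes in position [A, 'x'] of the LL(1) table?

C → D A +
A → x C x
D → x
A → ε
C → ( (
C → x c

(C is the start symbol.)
A → x C x

To find M[A, 'x'], we find productions for A where 'x' is in the predict set (PREDICT(N → α) = (FIRST(α) \ {ε}) ∪ (FOLLOW(N) if α ⇒* ε)).

Relevant sets:
  FOLLOW(A) = { '+' }

A → x C x: PREDICT = { 'x' }
  'x' is in predict set, so this production goes in M[A, 'x']
A → ε: PREDICT = { '+' }

M[A, 'x'] = A → x C x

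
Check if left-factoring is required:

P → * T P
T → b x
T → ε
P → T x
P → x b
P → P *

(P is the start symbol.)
No, left-factoring is not needed

Left-factoring is needed when two productions for the same non-terminal
share a common prefix on the right-hand side.

Productions for P:
  P → * T P
  P → T x
  P → x b
  P → P *
Productions for T:
  T → b x
  T → ε

No common prefixes found.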